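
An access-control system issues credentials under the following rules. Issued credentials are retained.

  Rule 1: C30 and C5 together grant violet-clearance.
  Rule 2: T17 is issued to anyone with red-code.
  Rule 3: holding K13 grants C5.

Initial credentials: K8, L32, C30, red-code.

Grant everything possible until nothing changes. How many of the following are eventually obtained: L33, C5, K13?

No rule produces L33, and it is not given.
C5 would need K13 (Rule 3), but K13 is never granted.
No rule produces K13, and it is not given.
None of the 3 are reached.

0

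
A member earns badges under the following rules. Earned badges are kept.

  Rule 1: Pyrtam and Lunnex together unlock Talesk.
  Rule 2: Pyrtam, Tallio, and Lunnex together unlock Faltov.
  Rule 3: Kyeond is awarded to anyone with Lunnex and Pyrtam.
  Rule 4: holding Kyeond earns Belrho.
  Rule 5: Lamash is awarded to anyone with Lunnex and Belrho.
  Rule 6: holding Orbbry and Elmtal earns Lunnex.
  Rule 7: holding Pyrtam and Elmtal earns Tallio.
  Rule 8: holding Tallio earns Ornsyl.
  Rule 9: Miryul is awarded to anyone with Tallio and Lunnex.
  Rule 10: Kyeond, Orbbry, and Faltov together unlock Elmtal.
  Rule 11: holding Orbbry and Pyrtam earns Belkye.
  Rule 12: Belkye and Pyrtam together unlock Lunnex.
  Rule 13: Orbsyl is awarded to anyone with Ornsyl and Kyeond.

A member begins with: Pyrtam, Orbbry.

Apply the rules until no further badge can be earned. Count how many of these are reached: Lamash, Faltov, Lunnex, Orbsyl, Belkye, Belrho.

4

With Orbbry and Pyrtam, Belkye is earned (Rule 11).
With Belkye and Pyrtam, Lunnex is earned (Rule 12).
With Lunnex and Pyrtam, Kyeond is earned (Rule 3).
With Kyeond, Belrho is earned (Rule 4).
With Lunnex and Belrho, Lamash is earned (Rule 5).
Lamash: reached.
Faltov would need Pyrtam, Tallio, and Lunnex (Rule 2), but Tallio is never earned.
Lunnex: reached.
Orbsyl would need Ornsyl and Kyeond (Rule 13), but Ornsyl is never earned.
Belkye: reached.
Belrho: reached.
Reached: Lamash, Lunnex, Belkye, and Belrho — 4 of the 6.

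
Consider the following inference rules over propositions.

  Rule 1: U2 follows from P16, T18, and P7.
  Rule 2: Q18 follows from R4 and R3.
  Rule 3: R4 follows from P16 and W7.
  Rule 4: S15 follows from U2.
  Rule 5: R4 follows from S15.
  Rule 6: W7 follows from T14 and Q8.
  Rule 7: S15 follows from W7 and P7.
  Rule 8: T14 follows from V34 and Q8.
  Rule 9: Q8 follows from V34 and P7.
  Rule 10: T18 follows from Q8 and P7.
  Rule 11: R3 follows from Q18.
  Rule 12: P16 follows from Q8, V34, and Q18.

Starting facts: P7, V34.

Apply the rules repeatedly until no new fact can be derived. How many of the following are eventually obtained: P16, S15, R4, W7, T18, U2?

V34 and P7 hold, so Q8 follows (Rule 9).
Q8 and P7 hold, so T18 follows (Rule 10).
V34 and Q8 hold, so T14 follows (Rule 8).
From T14 and Q8, Rule 6 gives W7.
W7 and P7 hold, so S15 follows (Rule 7).
S15 holds, so R4 follows (Rule 5).
P16 would need Q8, V34, and Q18 (Rule 12), but Q18 is never established.
S15: reached.
R4: reached.
W7: reached.
T18: reached.
U2 would need P16, T18, and P7 (Rule 1), but P16 is never established.
Reached: S15, R4, W7, and T18 — 4 of the 6.

4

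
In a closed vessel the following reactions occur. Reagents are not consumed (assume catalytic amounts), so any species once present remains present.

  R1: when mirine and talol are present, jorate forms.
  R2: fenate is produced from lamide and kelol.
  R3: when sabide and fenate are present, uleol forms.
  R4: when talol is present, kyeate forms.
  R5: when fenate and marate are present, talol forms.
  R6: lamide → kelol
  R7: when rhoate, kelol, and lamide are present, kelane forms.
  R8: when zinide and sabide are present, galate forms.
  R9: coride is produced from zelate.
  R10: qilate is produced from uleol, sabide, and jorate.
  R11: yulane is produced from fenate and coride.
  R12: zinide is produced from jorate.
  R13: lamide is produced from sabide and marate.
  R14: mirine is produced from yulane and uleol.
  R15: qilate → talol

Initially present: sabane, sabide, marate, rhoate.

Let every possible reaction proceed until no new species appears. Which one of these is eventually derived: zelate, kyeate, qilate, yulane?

kyeate

sabide and marate present → lamide forms (R13).
lamide present → kelol forms (R6).
lamide and kelol present → fenate forms (R2).
fenate and marate present → talol forms (R5).
talol present → kyeate forms (R4).
No rule produces zelate, and it is not given. yulane would need fenate and coride (R11), but coride never forms. qilate would need uleol, sabide, and jorate (R10), but jorate never forms.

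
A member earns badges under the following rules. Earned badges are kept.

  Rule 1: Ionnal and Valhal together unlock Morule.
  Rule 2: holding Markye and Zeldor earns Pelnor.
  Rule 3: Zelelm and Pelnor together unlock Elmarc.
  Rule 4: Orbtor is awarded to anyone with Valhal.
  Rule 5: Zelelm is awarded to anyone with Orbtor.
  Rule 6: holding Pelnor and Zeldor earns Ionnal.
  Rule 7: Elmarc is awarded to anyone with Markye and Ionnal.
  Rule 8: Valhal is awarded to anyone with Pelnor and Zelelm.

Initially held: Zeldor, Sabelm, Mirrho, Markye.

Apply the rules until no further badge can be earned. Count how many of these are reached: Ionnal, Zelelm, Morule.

With Markye and Zeldor, Pelnor is earned (Rule 2).
With Pelnor and Zeldor, Ionnal is earned (Rule 6).
Ionnal: reached.
Zelelm would need Orbtor (Rule 5), but Orbtor is never earned.
Morule would need Ionnal and Valhal (Rule 1), but Valhal is never earned.
Reached: Ionnal — 1 of the 3.

1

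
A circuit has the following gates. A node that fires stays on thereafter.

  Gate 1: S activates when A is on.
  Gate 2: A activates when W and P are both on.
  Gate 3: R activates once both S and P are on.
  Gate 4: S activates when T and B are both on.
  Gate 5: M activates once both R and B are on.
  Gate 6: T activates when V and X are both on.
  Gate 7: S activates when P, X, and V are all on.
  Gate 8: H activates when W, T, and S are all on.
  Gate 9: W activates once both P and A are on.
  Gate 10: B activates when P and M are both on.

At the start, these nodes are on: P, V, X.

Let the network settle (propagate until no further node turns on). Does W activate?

No

W would need P and A (Gate 9), but A never turns on.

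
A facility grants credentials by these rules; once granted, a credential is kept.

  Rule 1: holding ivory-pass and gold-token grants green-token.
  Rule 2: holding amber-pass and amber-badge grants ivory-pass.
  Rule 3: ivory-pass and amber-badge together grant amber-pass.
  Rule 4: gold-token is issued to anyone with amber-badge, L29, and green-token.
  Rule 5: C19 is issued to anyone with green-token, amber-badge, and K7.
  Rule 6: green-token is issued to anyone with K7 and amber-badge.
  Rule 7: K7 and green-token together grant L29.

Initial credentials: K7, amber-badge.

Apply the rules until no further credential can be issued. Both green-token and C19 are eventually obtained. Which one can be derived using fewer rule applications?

green-token

green-token: Holding K7 and amber-badge grants green-token (Rule 6). [1 rule application]
C19: Holding K7 and amber-badge grants green-token (Rule 6). Holding green-token, amber-badge, and K7 grants C19 (Rule 5). [2 rule applications]
green-token needs fewer.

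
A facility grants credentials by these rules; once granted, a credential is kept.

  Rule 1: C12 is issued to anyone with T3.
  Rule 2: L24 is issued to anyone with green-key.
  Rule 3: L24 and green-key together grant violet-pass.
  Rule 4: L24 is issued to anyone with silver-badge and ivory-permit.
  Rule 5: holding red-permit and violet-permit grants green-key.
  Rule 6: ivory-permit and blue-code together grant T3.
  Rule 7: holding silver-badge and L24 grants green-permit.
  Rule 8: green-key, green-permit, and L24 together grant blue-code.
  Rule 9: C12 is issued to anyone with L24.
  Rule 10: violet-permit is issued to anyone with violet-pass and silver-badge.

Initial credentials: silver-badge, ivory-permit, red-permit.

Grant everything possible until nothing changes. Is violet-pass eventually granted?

violet-pass would need L24 and green-key (Rule 3), but green-key is never granted.

No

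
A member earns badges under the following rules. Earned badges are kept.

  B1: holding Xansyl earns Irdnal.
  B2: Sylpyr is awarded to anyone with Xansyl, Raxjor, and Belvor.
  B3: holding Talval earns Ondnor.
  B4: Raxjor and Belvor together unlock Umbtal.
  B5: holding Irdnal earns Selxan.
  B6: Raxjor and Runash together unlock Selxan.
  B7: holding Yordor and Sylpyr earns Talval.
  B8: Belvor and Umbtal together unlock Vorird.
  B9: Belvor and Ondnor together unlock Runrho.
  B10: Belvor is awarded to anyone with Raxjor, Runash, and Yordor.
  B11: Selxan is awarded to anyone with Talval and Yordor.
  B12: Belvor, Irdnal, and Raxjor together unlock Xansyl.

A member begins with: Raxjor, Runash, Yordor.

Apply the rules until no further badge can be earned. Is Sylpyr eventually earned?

Sylpyr would need Xansyl, Raxjor, and Belvor (B2), but Xansyl is never earned.

No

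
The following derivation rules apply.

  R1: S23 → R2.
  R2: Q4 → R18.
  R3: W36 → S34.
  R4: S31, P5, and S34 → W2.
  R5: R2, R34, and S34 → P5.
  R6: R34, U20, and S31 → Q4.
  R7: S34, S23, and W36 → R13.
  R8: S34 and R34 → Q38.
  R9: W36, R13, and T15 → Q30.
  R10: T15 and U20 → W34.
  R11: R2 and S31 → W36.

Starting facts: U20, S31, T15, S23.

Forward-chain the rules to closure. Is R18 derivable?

R18 would need Q4 (R2), but Q4 is never established.

No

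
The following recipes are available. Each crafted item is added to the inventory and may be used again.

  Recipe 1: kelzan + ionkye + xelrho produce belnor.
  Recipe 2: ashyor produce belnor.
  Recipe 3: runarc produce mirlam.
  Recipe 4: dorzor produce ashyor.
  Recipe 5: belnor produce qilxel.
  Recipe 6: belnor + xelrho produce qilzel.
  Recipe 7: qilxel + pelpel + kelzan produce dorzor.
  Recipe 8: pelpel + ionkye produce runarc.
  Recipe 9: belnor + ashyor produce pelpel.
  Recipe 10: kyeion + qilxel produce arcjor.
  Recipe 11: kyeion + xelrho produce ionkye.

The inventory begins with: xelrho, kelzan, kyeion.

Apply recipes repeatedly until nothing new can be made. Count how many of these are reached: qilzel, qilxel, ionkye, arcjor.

4

Using Recipe 11, kyeion and xelrho make ionkye.
kelzan + ionkye + xelrho → belnor (Recipe 1).
belnor → qilxel (Recipe 5).
belnor + xelrho → qilzel (Recipe 6).
Using Recipe 10, kyeion and qilxel make arcjor.
qilzel: reached.
qilxel: reached.
ionkye: reached.
arcjor: reached.
All 4 are reached.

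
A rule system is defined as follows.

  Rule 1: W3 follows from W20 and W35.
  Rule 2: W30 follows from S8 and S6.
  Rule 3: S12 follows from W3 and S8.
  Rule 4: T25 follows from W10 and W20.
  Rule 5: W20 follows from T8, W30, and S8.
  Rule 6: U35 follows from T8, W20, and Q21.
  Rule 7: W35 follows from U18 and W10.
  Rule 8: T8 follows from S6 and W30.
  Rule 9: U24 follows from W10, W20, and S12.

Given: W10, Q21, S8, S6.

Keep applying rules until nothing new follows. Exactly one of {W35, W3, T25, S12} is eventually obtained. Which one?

T25

S8 and S6 hold, so W30 follows (Rule 2).
From S6 and W30, Rule 8 gives T8.
T8, W30, and S8 hold, so W20 follows (Rule 5).
From W10 and W20, Rule 4 gives T25.
S12 would need W3 and S8 (Rule 3), but W3 is never established. W3 would need W20 and W35 (Rule 1), but W35 is never established. W35 would need U18 and W10 (Rule 7), but U18 is never established.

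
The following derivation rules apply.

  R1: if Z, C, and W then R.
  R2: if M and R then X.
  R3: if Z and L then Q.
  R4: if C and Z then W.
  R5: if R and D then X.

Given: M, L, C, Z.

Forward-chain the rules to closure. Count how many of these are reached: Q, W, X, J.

Z and L hold, so Q follows (R3).
C and Z hold, so W follows (R4).
From Z, C, and W, R1 gives R.
From M and R, R2 gives X.
Q: reached.
W: reached.
X: reached.
No rule produces J, and it is not given.
Reached: Q, W, and X — 3 of the 4.

3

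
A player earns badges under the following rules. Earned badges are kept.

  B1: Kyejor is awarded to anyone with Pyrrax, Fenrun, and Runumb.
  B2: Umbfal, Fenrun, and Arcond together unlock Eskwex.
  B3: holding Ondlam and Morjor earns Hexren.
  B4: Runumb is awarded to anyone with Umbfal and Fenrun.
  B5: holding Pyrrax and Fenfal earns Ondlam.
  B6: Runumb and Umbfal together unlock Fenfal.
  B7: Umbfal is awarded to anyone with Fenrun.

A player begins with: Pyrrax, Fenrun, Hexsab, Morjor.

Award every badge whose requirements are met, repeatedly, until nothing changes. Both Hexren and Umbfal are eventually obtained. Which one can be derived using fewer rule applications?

Umbfal

Umbfal: With Fenrun, Umbfal is earned (B7). [1 rule application]
Hexren: With Fenrun, Umbfal is earned (B7). With Umbfal and Fenrun, Runumb is earned (B4). With Runumb and Umbfal, Fenfal is earned (B6). With Pyrrax and Fenfal, Ondlam is earned (B5). With Ondlam and Morjor, Hexren is earned (B3). [5 rule applications]
Umbfal needs fewer.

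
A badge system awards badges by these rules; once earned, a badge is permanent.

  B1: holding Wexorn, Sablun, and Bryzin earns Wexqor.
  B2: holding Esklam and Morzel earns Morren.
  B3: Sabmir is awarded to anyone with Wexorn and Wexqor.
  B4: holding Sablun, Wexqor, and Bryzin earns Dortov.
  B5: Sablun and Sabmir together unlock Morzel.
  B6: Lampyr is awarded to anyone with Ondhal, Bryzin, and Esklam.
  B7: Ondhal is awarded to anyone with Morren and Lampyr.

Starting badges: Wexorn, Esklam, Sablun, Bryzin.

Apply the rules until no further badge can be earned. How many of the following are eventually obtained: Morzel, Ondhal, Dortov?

With Wexorn, Sablun, and Bryzin, Wexqor is earned (B1).
With Sablun, Wexqor, and Bryzin, Dortov is earned (B4).
With Wexorn and Wexqor, Sabmir is earned (B3).
With Sablun and Sabmir, Morzel is earned (B5).
Morzel: reached.
Ondhal would need Morren and Lampyr (B7), but Lampyr is never earned.
Dortov: reached.
Reached: Morzel and Dortov — 2 of the 3.

2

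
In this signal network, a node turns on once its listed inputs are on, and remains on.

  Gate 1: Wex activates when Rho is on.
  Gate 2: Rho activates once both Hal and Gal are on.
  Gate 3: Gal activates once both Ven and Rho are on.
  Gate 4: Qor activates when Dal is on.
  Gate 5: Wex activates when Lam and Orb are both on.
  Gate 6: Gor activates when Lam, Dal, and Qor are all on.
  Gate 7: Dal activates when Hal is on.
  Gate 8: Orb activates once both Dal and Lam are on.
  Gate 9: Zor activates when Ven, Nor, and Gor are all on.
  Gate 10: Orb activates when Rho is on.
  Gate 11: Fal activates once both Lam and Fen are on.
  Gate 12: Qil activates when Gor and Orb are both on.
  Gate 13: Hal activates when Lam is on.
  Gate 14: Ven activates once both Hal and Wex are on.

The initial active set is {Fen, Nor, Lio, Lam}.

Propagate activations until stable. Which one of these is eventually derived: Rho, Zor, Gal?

Lam is on, so Hal activates (Gate 13).
Hal is on, so Dal activates (Gate 7).
Dal is on, so Qor activates (Gate 4).
Dal and Lam are on, so Orb activates (Gate 8).
Lam, Dal, and Qor are on, so Gor activates (Gate 6).
Gate 5: Lam and Orb on → Wex on.
Hal and Wex are on, so Ven activates (Gate 14).
Gate 9: Ven, Nor, and Gor on → Zor on.
Rho would need Hal and Gal (Gate 2), but Gal never turns on. Gal would need Ven and Rho (Gate 3), but Rho never turns on.

Zor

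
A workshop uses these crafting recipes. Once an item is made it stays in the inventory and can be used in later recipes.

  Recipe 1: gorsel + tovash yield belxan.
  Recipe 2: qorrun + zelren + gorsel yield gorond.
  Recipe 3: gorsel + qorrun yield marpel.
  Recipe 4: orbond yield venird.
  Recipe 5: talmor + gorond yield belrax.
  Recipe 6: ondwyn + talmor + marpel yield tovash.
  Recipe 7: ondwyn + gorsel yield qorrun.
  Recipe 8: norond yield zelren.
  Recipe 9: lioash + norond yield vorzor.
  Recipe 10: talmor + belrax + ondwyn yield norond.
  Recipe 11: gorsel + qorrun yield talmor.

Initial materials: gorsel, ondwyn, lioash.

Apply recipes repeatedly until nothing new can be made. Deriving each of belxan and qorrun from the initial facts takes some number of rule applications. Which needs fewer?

qorrun: ondwyn + gorsel → qorrun (Recipe 7). [1 rule application]
belxan: ondwyn + gorsel → qorrun (Recipe 7). Using Recipe 3, gorsel and qorrun make marpel. gorsel + qorrun → talmor (Recipe 11). ondwyn + talmor + marpel → tovash (Recipe 6). gorsel + tovash → belxan (Recipe 1). [5 rule applications]
qorrun needs fewer.

qorrun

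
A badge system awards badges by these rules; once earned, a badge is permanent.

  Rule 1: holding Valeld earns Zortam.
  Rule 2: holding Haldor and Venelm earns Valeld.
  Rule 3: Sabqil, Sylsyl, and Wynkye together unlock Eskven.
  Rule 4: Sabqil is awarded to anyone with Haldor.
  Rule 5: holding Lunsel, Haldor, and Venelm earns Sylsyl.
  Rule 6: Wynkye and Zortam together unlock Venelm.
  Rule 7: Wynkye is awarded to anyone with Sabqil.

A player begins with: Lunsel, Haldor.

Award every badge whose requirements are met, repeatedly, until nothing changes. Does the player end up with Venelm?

No

Venelm would need Wynkye and Zortam (Rule 6), but Zortam is never earned.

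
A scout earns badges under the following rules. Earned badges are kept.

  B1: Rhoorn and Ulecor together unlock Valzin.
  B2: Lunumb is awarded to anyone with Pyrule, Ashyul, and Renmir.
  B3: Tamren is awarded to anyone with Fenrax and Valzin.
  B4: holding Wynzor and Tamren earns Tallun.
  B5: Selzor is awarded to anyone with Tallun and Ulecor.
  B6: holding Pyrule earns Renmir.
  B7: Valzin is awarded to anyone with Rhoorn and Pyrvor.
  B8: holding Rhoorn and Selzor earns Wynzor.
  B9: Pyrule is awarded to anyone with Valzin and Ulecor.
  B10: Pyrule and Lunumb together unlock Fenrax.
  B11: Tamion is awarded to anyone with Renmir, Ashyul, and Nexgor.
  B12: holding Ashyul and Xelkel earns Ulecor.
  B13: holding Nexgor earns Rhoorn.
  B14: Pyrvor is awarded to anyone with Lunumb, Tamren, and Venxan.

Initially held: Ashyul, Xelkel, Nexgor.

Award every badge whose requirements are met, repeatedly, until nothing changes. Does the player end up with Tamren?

With Nexgor, Rhoorn is earned (B13).
With Ashyul and Xelkel, Ulecor is earned (B12).
With Rhoorn and Ulecor, Valzin is earned (B1).
With Valzin and Ulecor, Pyrule is earned (B9).
With Pyrule, Renmir is earned (B6).
With Pyrule, Ashyul, and Renmir, Lunumb is earned (B2).
With Pyrule and Lunumb, Fenrax is earned (B10).
With Fenrax and Valzin, Tamren is earned (B3).

Yes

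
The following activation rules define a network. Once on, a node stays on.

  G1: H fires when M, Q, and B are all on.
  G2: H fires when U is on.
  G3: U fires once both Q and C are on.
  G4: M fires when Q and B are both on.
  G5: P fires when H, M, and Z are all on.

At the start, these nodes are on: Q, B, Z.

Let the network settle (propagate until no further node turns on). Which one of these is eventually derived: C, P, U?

Q and B are on, so M fires (G4).
M, Q, and B are on, so H fires (G1).
H, M, and Z are on, so P fires (G5).
No rule produces C, and it is not given. U would need Q and C (G3), but C never turns on.

P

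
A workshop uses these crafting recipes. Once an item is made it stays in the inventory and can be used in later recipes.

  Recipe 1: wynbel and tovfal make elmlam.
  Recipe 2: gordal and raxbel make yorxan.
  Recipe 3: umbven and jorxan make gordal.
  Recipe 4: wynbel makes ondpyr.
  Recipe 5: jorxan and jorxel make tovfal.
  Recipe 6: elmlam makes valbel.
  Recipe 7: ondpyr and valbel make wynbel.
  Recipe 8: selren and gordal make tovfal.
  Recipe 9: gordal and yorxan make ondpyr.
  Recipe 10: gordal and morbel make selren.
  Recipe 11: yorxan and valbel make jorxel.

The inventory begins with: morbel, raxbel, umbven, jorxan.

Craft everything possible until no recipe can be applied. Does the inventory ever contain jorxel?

No

jorxel would need yorxan and valbel (Recipe 11), but valbel is never obtained.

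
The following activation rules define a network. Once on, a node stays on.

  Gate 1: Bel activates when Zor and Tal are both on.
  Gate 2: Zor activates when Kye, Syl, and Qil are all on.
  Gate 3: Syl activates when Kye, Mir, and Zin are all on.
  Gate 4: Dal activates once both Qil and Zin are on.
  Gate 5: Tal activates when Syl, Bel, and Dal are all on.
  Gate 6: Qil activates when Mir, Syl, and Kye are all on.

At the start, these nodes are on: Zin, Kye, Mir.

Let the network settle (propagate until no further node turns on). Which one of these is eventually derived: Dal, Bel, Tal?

Dal

Kye, Mir, and Zin are on, so Syl activates (Gate 3).
Gate 6: Mir, Syl, and Kye on → Qil on.
Gate 4: Qil and Zin on → Dal on.
Bel would need Zor and Tal (Gate 1), but Tal never turns on. Tal would need Syl, Bel, and Dal (Gate 5), but Bel never turns on.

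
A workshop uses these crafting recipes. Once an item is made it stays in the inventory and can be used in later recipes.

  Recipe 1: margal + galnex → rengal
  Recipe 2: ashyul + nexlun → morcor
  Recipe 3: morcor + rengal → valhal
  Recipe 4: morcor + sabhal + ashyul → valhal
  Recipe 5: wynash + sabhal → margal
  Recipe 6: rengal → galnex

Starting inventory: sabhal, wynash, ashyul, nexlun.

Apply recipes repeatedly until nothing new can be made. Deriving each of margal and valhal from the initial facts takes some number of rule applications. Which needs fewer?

margal

margal: Using Recipe 5, wynash and sabhal make margal. [1 rule application]
valhal: Using Recipe 2, ashyul and nexlun make morcor. Using Recipe 4, morcor, sabhal, and ashyul make valhal. [2 rule applications]
margal needs fewer.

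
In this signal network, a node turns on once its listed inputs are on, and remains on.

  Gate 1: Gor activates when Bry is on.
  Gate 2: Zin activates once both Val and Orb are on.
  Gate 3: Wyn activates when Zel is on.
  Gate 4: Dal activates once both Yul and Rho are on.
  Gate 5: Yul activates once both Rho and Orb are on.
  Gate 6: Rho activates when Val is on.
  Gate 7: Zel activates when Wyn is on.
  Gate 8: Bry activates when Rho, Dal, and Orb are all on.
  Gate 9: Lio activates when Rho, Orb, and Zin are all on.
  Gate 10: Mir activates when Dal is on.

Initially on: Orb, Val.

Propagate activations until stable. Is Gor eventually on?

Val is on, so Rho activates (Gate 6).
Rho and Orb are on, so Yul activates (Gate 5).
Gate 4: Yul and Rho on → Dal on.
Gate 8: Rho, Dal, and Orb on → Bry on.
Bry is on, so Gor activates (Gate 1).

Yes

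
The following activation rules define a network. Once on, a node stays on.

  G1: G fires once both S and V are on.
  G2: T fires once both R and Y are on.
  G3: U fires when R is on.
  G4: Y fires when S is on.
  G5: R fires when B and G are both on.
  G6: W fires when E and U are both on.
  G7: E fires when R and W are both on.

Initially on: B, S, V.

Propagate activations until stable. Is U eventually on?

Yes

G1: S and V on → G on.
G5: B and G on → R on.
G3: R on → U on.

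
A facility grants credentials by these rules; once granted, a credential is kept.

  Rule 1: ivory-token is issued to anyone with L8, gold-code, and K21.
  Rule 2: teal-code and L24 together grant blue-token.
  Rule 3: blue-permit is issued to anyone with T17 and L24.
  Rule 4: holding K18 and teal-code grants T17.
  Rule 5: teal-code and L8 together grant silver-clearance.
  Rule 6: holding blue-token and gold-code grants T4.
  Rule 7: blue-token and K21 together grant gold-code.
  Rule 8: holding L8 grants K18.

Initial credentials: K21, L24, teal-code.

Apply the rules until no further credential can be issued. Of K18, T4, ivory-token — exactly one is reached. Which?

Holding teal-code and L24 grants blue-token (Rule 2).
Holding blue-token and K21 grants gold-code (Rule 7).
Holding blue-token and gold-code grants T4 (Rule 6).
K18 would need L8 (Rule 8), but L8 is never granted. ivory-token would need L8, gold-code, and K21 (Rule 1), but L8 is never granted.

T4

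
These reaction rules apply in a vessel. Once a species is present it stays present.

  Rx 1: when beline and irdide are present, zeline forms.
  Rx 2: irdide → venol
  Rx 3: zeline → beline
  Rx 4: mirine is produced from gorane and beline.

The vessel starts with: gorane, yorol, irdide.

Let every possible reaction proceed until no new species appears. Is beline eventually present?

No

beline would need zeline (Rx 3), but zeline never forms.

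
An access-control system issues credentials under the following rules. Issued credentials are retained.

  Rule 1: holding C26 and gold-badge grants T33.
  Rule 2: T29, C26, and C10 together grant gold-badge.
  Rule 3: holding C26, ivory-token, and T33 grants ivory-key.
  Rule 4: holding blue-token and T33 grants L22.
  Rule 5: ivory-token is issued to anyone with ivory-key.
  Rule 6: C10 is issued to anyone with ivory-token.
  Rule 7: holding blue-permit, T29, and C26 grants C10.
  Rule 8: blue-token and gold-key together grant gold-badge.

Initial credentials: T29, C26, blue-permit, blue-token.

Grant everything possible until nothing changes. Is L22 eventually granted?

Yes

Holding blue-permit, T29, and C26 grants C10 (Rule 7).
Holding T29, C26, and C10 grants gold-badge (Rule 2).
Holding C26 and gold-badge grants T33 (Rule 1).
Holding blue-token and T33 grants L22 (Rule 4).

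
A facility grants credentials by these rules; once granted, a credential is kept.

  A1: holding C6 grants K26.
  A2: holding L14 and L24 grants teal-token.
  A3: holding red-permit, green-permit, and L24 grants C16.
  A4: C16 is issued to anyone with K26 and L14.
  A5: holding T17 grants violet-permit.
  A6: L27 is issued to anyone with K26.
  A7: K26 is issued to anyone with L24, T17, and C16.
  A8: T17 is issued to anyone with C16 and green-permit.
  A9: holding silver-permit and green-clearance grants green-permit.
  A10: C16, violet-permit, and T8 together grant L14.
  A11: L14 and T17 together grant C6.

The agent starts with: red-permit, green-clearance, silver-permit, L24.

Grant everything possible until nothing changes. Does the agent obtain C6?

No

C6 would need L14 and T17 (A11), but L14 is never granted.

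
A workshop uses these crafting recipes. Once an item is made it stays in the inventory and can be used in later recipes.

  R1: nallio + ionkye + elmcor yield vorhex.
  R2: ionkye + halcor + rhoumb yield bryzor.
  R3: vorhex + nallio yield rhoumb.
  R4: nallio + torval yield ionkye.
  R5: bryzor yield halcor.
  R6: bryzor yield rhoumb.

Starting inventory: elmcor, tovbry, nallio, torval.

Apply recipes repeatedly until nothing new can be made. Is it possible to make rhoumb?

Yes

Using R4, nallio and torval make ionkye.
nallio + ionkye + elmcor → vorhex (R1).
Using R3, vorhex and nallio make rhoumb.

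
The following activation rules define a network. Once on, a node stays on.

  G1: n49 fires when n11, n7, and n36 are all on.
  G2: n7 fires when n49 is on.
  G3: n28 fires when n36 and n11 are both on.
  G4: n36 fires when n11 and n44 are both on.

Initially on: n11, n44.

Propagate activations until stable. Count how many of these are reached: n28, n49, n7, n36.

G4: n11 and n44 on → n36 on.
n36 and n11 are on, so n28 fires (G3).
n28: reached.
n49 would need n11, n7, and n36 (G1), but n7 never turns on.
n7 would need n49 (G2), but n49 never turns on.
n36: reached.
Reached: n28 and n36 — 2 of the 4.

2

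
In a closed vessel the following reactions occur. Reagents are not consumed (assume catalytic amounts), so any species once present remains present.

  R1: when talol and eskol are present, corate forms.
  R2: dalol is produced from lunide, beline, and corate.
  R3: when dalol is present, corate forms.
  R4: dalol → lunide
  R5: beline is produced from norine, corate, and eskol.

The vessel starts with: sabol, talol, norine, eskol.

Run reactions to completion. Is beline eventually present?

Yes

talol and eskol present → corate forms (R1).
norine, corate, and eskol present → beline forms (R5).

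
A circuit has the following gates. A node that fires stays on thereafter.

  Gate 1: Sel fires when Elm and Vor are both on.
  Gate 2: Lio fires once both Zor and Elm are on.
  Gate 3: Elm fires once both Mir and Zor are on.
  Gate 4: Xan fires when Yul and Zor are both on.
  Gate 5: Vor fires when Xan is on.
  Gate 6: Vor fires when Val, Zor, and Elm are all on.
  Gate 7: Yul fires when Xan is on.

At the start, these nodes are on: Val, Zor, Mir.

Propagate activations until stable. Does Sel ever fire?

Mir and Zor are on, so Elm fires (Gate 3).
Gate 6: Val, Zor, and Elm on → Vor on.
Elm and Vor are on, so Sel fires (Gate 1).

Yes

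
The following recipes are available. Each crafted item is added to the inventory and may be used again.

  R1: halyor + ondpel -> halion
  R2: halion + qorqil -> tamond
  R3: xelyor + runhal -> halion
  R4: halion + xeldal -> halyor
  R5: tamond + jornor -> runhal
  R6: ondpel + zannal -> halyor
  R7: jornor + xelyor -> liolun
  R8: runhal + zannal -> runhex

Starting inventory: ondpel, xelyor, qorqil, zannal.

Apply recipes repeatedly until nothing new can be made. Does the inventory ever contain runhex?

runhex would need runhal and zannal (R8), but runhal is never obtained.

No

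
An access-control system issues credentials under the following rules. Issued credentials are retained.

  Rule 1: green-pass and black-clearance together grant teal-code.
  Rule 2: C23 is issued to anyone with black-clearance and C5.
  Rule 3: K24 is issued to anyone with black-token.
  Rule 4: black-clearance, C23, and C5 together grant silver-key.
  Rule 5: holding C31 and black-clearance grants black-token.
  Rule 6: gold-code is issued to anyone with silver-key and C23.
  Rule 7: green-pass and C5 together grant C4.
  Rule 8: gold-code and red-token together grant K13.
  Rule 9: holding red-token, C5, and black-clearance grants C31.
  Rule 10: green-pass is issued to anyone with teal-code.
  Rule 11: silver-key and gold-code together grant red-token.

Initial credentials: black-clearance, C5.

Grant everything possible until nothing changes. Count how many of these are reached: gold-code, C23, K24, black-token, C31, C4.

Holding black-clearance and C5 grants C23 (Rule 2).
Holding black-clearance, C23, and C5 grants silver-key (Rule 4).
Holding silver-key and C23 grants gold-code (Rule 6).
Holding silver-key and gold-code grants red-token (Rule 11).
Holding red-token, C5, and black-clearance grants C31 (Rule 9).
Holding C31 and black-clearance grants black-token (Rule 5).
Holding black-token grants K24 (Rule 3).
gold-code: reached.
C23: reached.
K24: reached.
black-token: reached.
C31: reached.
C4 would need green-pass and C5 (Rule 7), but green-pass is never granted.
Reached: gold-code, C23, K24, black-token, and C31 — 5 of the 6.

5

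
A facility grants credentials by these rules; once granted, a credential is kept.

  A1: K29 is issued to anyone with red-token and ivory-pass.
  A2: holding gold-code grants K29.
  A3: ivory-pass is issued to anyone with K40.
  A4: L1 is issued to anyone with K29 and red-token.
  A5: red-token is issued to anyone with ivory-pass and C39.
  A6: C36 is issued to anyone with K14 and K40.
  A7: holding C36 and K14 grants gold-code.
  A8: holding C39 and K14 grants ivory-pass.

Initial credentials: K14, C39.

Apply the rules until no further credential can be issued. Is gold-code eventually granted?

No

gold-code would need C36 and K14 (A7), but C36 is never granted.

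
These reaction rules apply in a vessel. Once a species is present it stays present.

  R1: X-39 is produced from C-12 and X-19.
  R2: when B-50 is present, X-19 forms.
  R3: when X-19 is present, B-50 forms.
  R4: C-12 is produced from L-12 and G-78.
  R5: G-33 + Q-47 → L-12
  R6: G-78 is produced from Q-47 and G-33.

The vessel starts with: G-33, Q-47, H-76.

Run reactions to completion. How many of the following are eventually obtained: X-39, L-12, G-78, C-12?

Q-47 and G-33 present → G-78 forms (R6).
G-33 and Q-47 present → L-12 forms (R5).
L-12 and G-78 present → C-12 forms (R4).
X-39 would need C-12 and X-19 (R1), but X-19 never forms.
L-12: reached.
G-78: reached.
C-12: reached.
Reached: L-12, G-78, and C-12 — 3 of the 4.

3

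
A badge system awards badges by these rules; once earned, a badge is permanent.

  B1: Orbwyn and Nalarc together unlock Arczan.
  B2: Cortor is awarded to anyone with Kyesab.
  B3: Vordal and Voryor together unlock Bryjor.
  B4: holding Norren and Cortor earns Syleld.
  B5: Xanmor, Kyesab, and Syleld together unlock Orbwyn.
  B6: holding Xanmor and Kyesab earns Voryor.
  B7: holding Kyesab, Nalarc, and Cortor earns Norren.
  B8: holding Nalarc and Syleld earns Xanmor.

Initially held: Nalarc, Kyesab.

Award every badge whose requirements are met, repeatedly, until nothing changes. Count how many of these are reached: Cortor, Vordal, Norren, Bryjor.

2

With Kyesab, Cortor is earned (B2).
With Kyesab, Nalarc, and Cortor, Norren is earned (B7).
Cortor: reached.
No rule produces Vordal, and it is not given.
Norren: reached.
Bryjor would need Vordal and Voryor (B3), but Vordal is never earned.
Reached: Cortor and Norren — 2 of the 4.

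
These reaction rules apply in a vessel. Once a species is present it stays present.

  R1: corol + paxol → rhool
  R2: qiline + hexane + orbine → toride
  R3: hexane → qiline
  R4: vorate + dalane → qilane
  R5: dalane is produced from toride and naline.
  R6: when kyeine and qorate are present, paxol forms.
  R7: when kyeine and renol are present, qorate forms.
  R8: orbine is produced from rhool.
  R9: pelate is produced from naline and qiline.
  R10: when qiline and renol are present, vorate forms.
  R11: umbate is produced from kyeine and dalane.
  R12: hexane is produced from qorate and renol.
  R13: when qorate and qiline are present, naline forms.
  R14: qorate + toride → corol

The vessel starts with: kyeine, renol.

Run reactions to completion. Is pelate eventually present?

kyeine and renol present → qorate forms (R7).
qorate and renol present → hexane forms (R12).
hexane present → qiline forms (R3).
qorate and qiline present → naline forms (R13).
naline and qiline present → pelate forms (R9).

Yes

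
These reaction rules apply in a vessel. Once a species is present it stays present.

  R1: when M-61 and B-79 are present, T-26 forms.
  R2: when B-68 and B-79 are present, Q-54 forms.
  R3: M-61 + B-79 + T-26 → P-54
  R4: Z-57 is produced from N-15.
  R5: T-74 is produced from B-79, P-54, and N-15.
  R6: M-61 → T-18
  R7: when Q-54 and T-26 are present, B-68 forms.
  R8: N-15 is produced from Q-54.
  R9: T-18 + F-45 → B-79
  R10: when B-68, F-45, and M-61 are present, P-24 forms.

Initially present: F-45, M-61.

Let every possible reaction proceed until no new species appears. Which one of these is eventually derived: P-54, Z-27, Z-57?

M-61 present → T-18 forms (R6).
T-18 and F-45 present → B-79 forms (R9).
M-61 and B-79 present → T-26 forms (R1).
M-61, B-79, and T-26 present → P-54 forms (R3).
No rule produces Z-27, and it is not given. Z-57 would need N-15 (R4), but N-15 never forms.

P-54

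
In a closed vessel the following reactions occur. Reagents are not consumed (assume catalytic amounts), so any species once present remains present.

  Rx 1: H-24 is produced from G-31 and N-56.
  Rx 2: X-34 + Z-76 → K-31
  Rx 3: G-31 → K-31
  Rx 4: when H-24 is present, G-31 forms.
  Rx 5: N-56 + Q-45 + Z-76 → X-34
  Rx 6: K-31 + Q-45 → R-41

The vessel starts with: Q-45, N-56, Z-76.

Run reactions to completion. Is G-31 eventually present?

No

G-31 would need H-24 (Rx 4), but H-24 never forms.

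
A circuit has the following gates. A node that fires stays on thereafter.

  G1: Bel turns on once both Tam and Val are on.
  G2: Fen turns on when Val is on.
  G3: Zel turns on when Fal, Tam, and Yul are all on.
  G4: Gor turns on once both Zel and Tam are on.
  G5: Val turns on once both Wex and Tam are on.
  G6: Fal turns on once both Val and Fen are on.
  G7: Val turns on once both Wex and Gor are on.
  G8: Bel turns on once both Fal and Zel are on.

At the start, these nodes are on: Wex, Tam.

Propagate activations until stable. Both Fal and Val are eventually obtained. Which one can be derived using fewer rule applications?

Val

Val: Wex and Tam are on, so Val turns on (G5). [1 rule application]
Fal: G5: Wex and Tam on → Val on. Val is on, so Fen turns on (G2). Val and Fen are on, so Fal turns on (G6). [3 rule applications]
Val needs fewer.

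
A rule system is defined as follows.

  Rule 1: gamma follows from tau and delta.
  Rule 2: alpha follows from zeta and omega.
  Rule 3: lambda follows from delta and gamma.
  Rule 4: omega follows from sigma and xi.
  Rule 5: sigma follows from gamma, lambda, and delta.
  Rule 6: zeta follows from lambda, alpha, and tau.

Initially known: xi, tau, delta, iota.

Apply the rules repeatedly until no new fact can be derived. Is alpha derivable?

No

alpha would need zeta and omega (Rule 2), but zeta is never established.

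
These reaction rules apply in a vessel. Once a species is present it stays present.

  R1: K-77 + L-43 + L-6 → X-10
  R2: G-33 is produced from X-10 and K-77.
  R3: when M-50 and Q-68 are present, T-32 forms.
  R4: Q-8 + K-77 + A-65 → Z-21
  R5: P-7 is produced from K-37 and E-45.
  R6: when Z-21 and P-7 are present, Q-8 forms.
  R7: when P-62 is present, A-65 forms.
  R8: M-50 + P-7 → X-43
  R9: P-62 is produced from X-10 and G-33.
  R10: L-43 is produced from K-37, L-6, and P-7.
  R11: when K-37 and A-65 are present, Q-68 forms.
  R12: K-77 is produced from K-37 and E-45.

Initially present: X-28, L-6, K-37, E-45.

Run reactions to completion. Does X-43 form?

X-43 would need M-50 and P-7 (R8), but M-50 never forms.

No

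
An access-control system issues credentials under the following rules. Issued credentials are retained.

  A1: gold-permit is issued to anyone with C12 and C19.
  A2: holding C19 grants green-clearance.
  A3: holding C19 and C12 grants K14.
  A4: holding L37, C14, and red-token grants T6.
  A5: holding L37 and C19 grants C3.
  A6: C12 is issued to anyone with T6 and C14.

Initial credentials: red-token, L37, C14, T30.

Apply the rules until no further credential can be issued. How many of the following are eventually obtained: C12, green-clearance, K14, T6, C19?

Holding L37, C14, and red-token grants T6 (A4).
Holding T6 and C14 grants C12 (A6).
C12: reached.
green-clearance would need C19 (A2), but C19 is never granted.
K14 would need C19 and C12 (A3), but C19 is never granted.
T6: reached.
No rule produces C19, and it is not given.
Reached: C12 and T6 — 2 of the 5.

2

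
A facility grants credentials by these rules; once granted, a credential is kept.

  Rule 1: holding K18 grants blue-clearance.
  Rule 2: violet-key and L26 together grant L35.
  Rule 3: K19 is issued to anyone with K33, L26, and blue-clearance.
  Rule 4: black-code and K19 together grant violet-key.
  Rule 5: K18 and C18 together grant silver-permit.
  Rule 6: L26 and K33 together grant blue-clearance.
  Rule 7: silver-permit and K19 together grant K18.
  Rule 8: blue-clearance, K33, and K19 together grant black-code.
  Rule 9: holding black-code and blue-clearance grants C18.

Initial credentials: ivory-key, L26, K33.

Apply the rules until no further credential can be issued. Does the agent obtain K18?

No

K18 would need silver-permit and K19 (Rule 7), but silver-permit is never granted.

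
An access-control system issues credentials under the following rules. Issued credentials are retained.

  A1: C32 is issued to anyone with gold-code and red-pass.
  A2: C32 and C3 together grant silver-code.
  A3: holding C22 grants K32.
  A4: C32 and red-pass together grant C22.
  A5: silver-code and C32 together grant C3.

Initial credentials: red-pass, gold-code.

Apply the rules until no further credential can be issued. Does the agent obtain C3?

No

C3 would need silver-code and C32 (A5), but silver-code is never granted.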